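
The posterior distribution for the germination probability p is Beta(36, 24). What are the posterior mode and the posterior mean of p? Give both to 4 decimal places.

Mode = (36−1)/(36+24−2) = 35/58 = 0.6034.
Mean = 36/(36+24) = 36/60 = 0.6000.

MAP: 0.6034. Posterior mean: 0.6000.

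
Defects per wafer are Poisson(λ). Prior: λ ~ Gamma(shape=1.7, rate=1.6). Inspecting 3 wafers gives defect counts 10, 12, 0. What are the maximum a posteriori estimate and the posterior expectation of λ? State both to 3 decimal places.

MAP: 4.935. Posterior mean: 5.152.

Σ counts = 22. Posterior: Gamma(shape = 1.7+22 = 23.7, rate = 1.6+3 = 4.6).
Mode = (α−1)/β = 22.7/4.6 = 4.935.
Mean = α/β = 23.7/4.6 = 5.152.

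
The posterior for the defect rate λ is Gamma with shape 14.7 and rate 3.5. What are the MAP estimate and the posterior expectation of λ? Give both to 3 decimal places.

Mode = (α−1)/β = 13.7/3.5 = 3.914.
Mean = α/β = 14.7/3.5 = 4.200.
The posterior is right-skewed, so the mean exceeds the mode.

MAP: 3.914. Posterior mean: 4.200.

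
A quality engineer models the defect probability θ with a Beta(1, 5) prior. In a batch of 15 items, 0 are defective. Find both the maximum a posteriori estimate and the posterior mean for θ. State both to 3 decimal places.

MAP: 0.000. Posterior mean: 0.048.

Posterior: Beta(1+0, 5+15) = Beta(1, 20).
Since α = 1 ≤ 1 and β > 1, the Beta density is monotone decreasing on [0,1]; the mode is at 0.
Mean = 1/(1+20) = 0.048.
Right-skewed posterior ⇒ mode < mean.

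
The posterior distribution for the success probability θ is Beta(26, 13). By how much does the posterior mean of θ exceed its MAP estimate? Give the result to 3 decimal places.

Mode = (26−1)/(26+13−2) = 25/37 = 0.676.
Mean = 26/(26+13) = 26/39 = 0.667.
Difference = 0.667 − 0.676 = -0.009.

-0.009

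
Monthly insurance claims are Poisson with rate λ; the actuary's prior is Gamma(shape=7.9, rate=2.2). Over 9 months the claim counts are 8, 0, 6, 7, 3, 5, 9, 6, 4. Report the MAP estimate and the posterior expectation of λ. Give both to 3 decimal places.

MAP = 4.902; posterior mean = 4.991

Σ counts = 48. Posterior: Gamma(shape = 7.9+48 = 55.9, rate = 2.2+9 = 11.2).
Mode = (α−1)/β = 54.9/11.2 = 4.902.
Mean = α/β = 55.9/11.2 = 4.991.
The mean is pulled above the mode by the posterior's right skew.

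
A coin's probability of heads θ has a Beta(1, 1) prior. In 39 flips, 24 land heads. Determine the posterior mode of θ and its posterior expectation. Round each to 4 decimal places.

Posterior: Beta(1+24, 1+15) = Beta(25, 16).
Mode = (25−1)/(25+16−2) = 24/39 = 0.6154.
With a flat prior the MAP equals the MLE, 24/39.
Mean = 25/(25+16) = 25/41 = 0.6098.
The mean is pulled below the mode by the posterior's left skew.

posterior mode = 0.6154, posterior expectation = 0.6098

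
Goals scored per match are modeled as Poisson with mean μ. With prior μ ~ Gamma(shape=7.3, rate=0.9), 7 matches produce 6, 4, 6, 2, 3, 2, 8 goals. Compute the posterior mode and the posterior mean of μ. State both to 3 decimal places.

MAP = 4.722; posterior mean = 4.848

Σ counts = 31. Posterior: Gamma(shape = 7.3+31 = 38.3, rate = 0.9+7 = 7.9).
Mode = (α−1)/β = 37.3/7.9 = 4.722.
Mean = α/β = 38.3/7.9 = 4.848.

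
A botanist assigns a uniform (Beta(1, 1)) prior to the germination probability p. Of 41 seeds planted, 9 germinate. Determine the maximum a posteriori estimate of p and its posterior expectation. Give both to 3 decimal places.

Posterior: Beta(1+9, 1+32) = Beta(10, 33).
Mode = (10−1)/(10+33−2) = 9/41 = 0.220.
With a flat prior the MAP equals the MLE, 9/41.
Mean = 10/(10+33) = 10/43 = 0.233.
The posterior is right-skewed, so the mean exceeds the mode.

MAP = 0.220, posterior mean = 0.233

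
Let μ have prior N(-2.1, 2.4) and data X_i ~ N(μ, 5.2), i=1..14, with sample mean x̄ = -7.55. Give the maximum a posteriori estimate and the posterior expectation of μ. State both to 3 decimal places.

Posterior for μ is Normal. Precision-weighted mean: (1/2.4·-2.1 + 14/5.2·-7.55) / (1/2.4 + 14/5.2) = -6.820.
A Normal posterior is symmetric, so mode = mean.

μ_MAP = -6.820, E[μ|data] = -6.820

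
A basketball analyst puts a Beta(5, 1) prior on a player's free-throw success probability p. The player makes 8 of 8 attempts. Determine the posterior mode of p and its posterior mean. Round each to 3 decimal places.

posterior mode = 1.000, posterior mean = 0.929

Posterior: Beta(5+8, 1+0) = Beta(13, 1).
Since β = 1 ≤ 1 and α > 1, the Beta density is monotone increasing on [0,1]; the mode is at 1.
Mean = 13/(13+1) = 0.929.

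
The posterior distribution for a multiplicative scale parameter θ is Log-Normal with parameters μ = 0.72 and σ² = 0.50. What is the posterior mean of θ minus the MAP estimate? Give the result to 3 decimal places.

Mode = exp(μ − σ²) = exp(0.22) = 1.246.
Mean = exp(μ + σ²/2) = exp(0.970) = 2.638.
Difference = 2.638 − 1.246 = 1.392.

1.392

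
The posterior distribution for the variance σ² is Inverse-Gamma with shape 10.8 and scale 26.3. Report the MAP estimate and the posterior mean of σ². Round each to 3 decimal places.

Mode = β/(α+1) = 26.3/11.8 = 2.229.
Mean = β/(α−1) = 26.3/9.8 = 2.684.
The mean is pulled above the mode by the posterior's right skew.

MAP = 2.229, posterior mean = 2.684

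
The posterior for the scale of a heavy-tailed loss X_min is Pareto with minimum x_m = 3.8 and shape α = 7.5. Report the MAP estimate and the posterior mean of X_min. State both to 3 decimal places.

MAP = 3.800, posterior mean = 4.385

The Pareto density is strictly decreasing on [x_m, ∞), so the mode is x_m = 3.800.
Mean = α·x_m/(α−1) = 7.5·3.8/6.5 = 4.385.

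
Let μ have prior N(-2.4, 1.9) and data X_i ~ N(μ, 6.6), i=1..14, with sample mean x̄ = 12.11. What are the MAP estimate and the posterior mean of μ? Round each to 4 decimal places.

MAP estimate = 9.2255, posterior mean = 9.2255

Posterior for μ is Normal. Precision-weighted mean: (1/1.9·-2.4 + 14/6.6·12.11) / (1/1.9 + 14/6.6) = 9.2255.
A Normal posterior is symmetric, so mode = mean.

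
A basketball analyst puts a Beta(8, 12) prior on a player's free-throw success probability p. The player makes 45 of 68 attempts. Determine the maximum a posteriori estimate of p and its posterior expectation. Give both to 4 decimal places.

Posterior: Beta(8+45, 12+23) = Beta(53, 35).
Mode = (53−1)/(53+35−2) = 52/86 = 0.6047.
Mean = 53/(53+35) = 53/88 = 0.6023.

MAP = 0.6047; posterior mean = 0.6023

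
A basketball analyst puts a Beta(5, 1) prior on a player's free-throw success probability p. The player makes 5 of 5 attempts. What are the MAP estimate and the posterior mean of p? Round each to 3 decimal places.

p_MAP = 1.000, E[p|data] = 0.909

Posterior: Beta(5+5, 1+0) = Beta(10, 1).
Since β = 1 ≤ 1 and α > 1, the Beta density is monotone increasing on [0,1]; the mode is at 1.
Mean = 10/(10+1) = 0.909.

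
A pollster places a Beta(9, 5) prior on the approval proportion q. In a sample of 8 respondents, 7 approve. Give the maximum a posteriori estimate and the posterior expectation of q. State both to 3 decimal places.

MAP: 0.750. Posterior mean: 0.727.

Posterior: Beta(9+7, 5+1) = Beta(16, 6).
Mode = (16−1)/(16+6−2) = 15/20 = 0.750.
Mean = 16/(16+6) = 16/22 = 0.727.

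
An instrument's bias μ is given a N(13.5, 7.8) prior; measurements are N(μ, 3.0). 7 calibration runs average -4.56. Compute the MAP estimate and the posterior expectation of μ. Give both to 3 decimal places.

MAP estimate = -3.619, posterior expectation = -3.619

Posterior for μ is Normal. Precision-weighted mean: (1/7.8·13.5 + 7/3.0·-4.56) / (1/7.8 + 7/3.0) = -3.619.
A Normal posterior is symmetric, so mode = mean.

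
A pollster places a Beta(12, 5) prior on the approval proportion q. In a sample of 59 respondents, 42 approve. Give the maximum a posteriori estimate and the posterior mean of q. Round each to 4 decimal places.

MAP: 0.7162. Posterior mean: 0.7105.

Posterior: Beta(12+42, 5+17) = Beta(54, 22).
Mode = (54−1)/(54+22−2) = 53/74 = 0.7162.
Mean = 54/(54+22) = 54/76 = 0.7105.
The mean is pulled below the mode by the posterior's left skew.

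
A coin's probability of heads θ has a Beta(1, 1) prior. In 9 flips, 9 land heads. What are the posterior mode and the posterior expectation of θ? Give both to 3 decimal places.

MAP: 1.000. Posterior mean: 0.909.

Posterior: Beta(1+9, 1+0) = Beta(10, 1).
Since β = 1 ≤ 1 and α > 1, the Beta density is monotone increasing on [0,1]; the mode is at 1.
Mean = 10/(10+1) = 0.909.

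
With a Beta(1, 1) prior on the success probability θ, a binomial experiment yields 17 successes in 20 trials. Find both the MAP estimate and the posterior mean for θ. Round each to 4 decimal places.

Posterior: Beta(1+17, 1+3) = Beta(18, 4).
Mode = (18−1)/(18+4−2) = 17/20 = 0.8500.
With a flat prior the MAP equals the MLE, 17/20.
Mean = 18/(18+4) = 18/22 = 0.8182.

θ_MAP = 0.8500, E[θ|data] = 0.8182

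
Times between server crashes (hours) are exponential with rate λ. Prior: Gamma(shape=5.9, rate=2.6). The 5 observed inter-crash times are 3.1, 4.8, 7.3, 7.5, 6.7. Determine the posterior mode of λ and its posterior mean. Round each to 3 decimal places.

MAP = 0.309, posterior mean = 0.341

Σ times = 29.4. Posterior: Gamma(shape = 5.9+5 = 10.9, rate = 2.6+29.4 = 32.0).
Mode = (α−1)/β = 9.9/32.0 = 0.309.
Mean = α/β = 10.9/32.0 = 0.341.
The posterior is right-skewed, so the mean exceeds the mode.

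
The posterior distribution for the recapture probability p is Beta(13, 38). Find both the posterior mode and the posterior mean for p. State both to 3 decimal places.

Mode = (13−1)/(13+38−2) = 12/49 = 0.245.
Mean = 13/(13+38) = 13/51 = 0.255.

MAP: 0.245. Posterior mean: 0.255.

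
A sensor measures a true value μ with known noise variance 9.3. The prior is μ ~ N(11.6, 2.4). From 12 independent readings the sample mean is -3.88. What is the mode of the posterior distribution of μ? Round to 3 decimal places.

-0.101

Posterior for μ is Normal. Precision-weighted mean: (1/2.4·11.6 + 12/9.3·-3.88) / (1/2.4 + 12/9.3) = -0.101.
A Normal posterior is symmetric, so mode = mean.
This is the posterior mode — the MAP estimate.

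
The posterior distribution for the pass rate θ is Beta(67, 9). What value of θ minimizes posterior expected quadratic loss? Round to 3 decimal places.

Mode = (67−1)/(67+9−2) = 66/74 = 0.892.
Mean = 67/(67+9) = 67/76 = 0.882.
Quadratic loss ⇒ the optimal estimator is the posterior mean.

0.882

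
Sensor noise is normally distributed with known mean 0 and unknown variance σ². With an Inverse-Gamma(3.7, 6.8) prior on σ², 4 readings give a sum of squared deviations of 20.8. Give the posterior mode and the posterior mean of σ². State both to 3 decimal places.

σ²_MAP = 2.567, E[σ²|data] = 3.660

Posterior: Inverse-Gamma(shape = 3.7+4/2 = 5.7, scale = 6.8+20.8/2 = 17.2).
Mode = β/(α+1) = 17.2/6.7 = 2.567.
Mean = β/(α−1) = 17.2/4.7 = 3.660.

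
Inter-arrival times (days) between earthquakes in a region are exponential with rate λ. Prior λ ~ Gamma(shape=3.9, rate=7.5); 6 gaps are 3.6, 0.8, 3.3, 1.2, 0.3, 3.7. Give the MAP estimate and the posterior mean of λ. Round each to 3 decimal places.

Σ times = 12.9. Posterior: Gamma(shape = 3.9+6 = 9.9, rate = 7.5+12.9 = 20.4).
Mode = (α−1)/β = 8.9/20.4 = 0.436.
Mean = α/β = 9.9/20.4 = 0.485.

MAP = 0.436; posterior mean = 0.485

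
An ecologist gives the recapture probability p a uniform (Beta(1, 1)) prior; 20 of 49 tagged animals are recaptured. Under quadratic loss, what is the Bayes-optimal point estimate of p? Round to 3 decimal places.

0.412

Posterior: Beta(1+20, 1+29) = Beta(21, 30).
Mode = (21−1)/(21+30−2) = 20/49 = 0.408.
Mean = 21/(21+30) = 21/51 = 0.412.
Quadratic loss ⇒ the optimal estimator is the posterior mean.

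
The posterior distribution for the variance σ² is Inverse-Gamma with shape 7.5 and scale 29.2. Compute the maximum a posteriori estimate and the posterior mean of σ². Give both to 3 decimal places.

Mode = β/(α+1) = 29.2/8.5 = 3.435.
Mean = β/(α−1) = 29.2/6.5 = 4.492.

MAP: 3.435. Posterior mean: 4.492.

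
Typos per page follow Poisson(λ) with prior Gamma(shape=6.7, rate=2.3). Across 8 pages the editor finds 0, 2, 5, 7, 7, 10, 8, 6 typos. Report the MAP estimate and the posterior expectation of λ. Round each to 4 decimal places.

MAP estimate = 4.9223, posterior expectation = 5.0194

Σ counts = 45. Posterior: Gamma(shape = 6.7+45 = 51.7, rate = 2.3+8 = 10.3).
Mode = (α−1)/β = 50.7/10.3 = 4.9223.
Mean = α/β = 51.7/10.3 = 5.0194.
The mean is pulled above the mode by the posterior's right skew.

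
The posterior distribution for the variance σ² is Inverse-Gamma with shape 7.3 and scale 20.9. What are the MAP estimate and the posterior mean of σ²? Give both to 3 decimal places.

Mode = β/(α+1) = 20.9/8.3 = 2.518.
Mean = β/(α−1) = 20.9/6.3 = 3.317.
Right-skewed posterior ⇒ mode < mean.

MAP: 2.518. Posterior mean: 3.317.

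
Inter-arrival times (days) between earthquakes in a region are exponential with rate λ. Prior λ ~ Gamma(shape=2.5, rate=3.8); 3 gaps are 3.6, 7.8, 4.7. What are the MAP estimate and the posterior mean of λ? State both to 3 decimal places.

Σ times = 16.1. Posterior: Gamma(shape = 2.5+3 = 5.5, rate = 3.8+16.1 = 19.9).
Mode = (α−1)/β = 4.5/19.9 = 0.226.
Mean = α/β = 5.5/19.9 = 0.276.

MAP estimate = 0.226, posterior mean = 0.276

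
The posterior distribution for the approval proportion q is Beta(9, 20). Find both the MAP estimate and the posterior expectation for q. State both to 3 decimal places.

q_MAP = 0.296, E[q|data] = 0.310

Mode = (9−1)/(9+20−2) = 8/27 = 0.296.
Mean = 9/(9+20) = 9/29 = 0.310.
Mean > mode: the posterior has a right tail.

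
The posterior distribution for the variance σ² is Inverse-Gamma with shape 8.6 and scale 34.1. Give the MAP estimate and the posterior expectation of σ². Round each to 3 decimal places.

Mode = β/(α+1) = 34.1/9.6 = 3.552.
Mean = β/(α−1) = 34.1/7.6 = 4.487.

MAP estimate = 3.552, posterior expectation = 4.487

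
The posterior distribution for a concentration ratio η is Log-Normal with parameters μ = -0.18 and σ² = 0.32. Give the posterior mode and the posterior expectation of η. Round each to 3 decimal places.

MAP = 0.607; posterior mean = 0.980

Mode = exp(μ − σ²) = exp(-0.50) = 0.607.
Mean = exp(μ + σ²/2) = exp(-0.020) = 0.980.
The posterior is right-skewed, so the mean exceeds the mode.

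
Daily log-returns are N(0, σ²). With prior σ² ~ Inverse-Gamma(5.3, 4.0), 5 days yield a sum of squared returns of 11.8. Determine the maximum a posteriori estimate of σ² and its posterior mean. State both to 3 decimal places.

Posterior: Inverse-Gamma(shape = 5.3+5/2 = 7.8, scale = 4.0+11.8/2 = 9.9).
Mode = β/(α+1) = 9.9/8.8 = 1.125.
Mean = β/(α−1) = 9.9/6.8 = 1.456.
The posterior is right-skewed, so the mean exceeds the mode.

maximum a posteriori estimate = 1.125, posterior mean = 1.456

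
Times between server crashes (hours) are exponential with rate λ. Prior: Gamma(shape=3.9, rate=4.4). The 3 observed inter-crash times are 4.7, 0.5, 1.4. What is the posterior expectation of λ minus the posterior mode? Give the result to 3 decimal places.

Σ times = 6.6. Posterior: Gamma(shape = 3.9+3 = 6.9, rate = 4.4+6.6 = 11.0).
Mode = (α−1)/β = 5.9/11.0 = 0.536.
Mean = α/β = 6.9/11.0 = 0.627.
Difference = 0.627 − 0.536 = 0.091.

0.091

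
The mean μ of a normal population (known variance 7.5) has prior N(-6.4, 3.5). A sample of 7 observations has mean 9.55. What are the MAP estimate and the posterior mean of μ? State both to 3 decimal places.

Posterior for μ is Normal. Precision-weighted mean: (1/3.5·-6.4 + 7/7.5·9.55) / (1/3.5 + 7/7.5) = 5.812.
A Normal posterior is symmetric, so mode = mean.

MAP = 5.812; posterior mean = 5.812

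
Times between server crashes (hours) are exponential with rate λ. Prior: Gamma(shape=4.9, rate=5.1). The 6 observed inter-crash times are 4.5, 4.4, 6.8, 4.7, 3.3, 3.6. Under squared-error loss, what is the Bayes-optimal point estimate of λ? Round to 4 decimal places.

Σ times = 27.3. Posterior: Gamma(shape = 4.9+6 = 10.9, rate = 5.1+27.3 = 32.4).
Mode = (α−1)/β = 9.9/32.4 = 0.3056.
Mean = α/β = 10.9/32.4 = 0.3364.
Squared-error loss ⇒ the optimal estimator is the posterior mean.

0.3364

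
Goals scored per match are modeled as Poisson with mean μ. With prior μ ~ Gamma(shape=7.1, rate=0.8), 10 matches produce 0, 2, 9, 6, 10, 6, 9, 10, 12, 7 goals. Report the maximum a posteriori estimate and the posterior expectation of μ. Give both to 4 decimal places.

MAP: 7.1389. Posterior mean: 7.2315.

Σ counts = 71. Posterior: Gamma(shape = 7.1+71 = 78.1, rate = 0.8+10 = 10.8).
Mode = (α−1)/β = 77.1/10.8 = 7.1389.
Mean = α/β = 78.1/10.8 = 7.2315.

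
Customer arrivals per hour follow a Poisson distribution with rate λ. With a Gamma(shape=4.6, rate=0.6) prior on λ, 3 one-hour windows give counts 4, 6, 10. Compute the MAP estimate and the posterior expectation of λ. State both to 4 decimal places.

Σ counts = 20. Posterior: Gamma(shape = 4.6+20 = 24.6, rate = 0.6+3 = 3.6).
Mode = (α−1)/β = 23.6/3.6 = 6.5556.
Mean = α/β = 24.6/3.6 = 6.8333.
The mean is pulled above the mode by the posterior's right skew.

λ_MAP = 6.5556, E[λ|data] = 6.8333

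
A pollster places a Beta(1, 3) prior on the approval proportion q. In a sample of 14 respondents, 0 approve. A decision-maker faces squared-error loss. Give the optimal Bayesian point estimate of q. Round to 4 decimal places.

Posterior: Beta(1+0, 3+14) = Beta(1, 17).
Since α = 1 ≤ 1 and β > 1, the Beta density is monotone decreasing on [0,1]; the mode is at 0.
Mean = 1/(1+17) = 0.0556.
Squared-error loss ⇒ the optimal estimator is the posterior mean.

0.0556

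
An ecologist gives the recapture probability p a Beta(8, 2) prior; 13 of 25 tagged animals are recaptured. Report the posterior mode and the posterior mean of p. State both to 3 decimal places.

p_MAP = 0.606, E[p|data] = 0.600

Posterior: Beta(8+13, 2+12) = Beta(21, 14).
Mode = (21−1)/(21+14−2) = 20/33 = 0.606.
Mean = 21/(21+14) = 21/35 = 0.600.
Left-skewed posterior ⇒ mean < mode.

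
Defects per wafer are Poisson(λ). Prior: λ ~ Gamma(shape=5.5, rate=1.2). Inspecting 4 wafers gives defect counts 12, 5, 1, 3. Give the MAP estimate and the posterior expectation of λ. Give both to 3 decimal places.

Σ counts = 21. Posterior: Gamma(shape = 5.5+21 = 26.5, rate = 1.2+4 = 5.2).
Mode = (α−1)/β = 25.5/5.2 = 4.904.
Mean = α/β = 26.5/5.2 = 5.096.

MAP: 4.904. Posterior mean: 5.096.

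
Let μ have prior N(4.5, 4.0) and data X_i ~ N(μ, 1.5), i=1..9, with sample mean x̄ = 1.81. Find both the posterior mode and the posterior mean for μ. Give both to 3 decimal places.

MAP: 1.918. Posterior mean: 1.918.

Posterior for μ is Normal. Precision-weighted mean: (1/4.0·4.5 + 9/1.5·1.81) / (1/4.0 + 9/1.5) = 1.918.
A Normal posterior is symmetric, so mode = mean.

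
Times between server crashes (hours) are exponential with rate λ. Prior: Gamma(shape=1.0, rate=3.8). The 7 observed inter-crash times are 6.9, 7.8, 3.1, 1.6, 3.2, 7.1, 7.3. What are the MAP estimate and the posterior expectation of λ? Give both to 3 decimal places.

MAP: 0.172. Posterior mean: 0.196.

Σ times = 37.0. Posterior: Gamma(shape = 1.0+7 = 8.0, rate = 3.8+37.0 = 40.8).
Mode = (α−1)/β = 7.0/40.8 = 0.172.
Mean = α/β = 8.0/40.8 = 0.196.
Right-skewed posterior ⇒ mode < mean.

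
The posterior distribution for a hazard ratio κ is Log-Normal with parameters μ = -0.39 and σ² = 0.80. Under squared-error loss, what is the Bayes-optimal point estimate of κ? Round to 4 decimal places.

Mode = exp(μ − σ²) = exp(-1.19) = 0.3042.
Mean = exp(μ + σ²/2) = exp(0.010) = 1.0101.
Squared-error loss ⇒ the optimal estimator is the posterior mean.

1.0101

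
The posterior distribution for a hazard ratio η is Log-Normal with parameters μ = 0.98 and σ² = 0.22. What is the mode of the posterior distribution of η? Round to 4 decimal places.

2.1383

Mode = exp(μ − σ²) = exp(0.76) = 2.1383.
Mean = exp(μ + σ²/2) = exp(1.090) = 2.9743.
This is the posterior mode — the MAP estimate.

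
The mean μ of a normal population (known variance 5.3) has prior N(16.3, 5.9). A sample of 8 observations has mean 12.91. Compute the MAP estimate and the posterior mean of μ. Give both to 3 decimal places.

Posterior for μ is Normal. Precision-weighted mean: (1/5.9·16.3 + 8/5.3·12.91) / (1/5.9 + 8/5.3) = 13.252.
A Normal posterior is symmetric, so mode = mean.

MAP: 13.252. Posterior mean: 13.252.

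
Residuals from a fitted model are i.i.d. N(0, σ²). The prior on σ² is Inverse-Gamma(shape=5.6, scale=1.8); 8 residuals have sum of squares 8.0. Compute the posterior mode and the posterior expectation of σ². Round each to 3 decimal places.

posterior mode = 0.547, posterior expectation = 0.674

Posterior: Inverse-Gamma(shape = 5.6+8/2 = 9.6, scale = 1.8+8.0/2 = 5.8).
Mode = β/(α+1) = 5.8/10.6 = 0.547.
Mean = β/(α−1) = 5.8/8.6 = 0.674.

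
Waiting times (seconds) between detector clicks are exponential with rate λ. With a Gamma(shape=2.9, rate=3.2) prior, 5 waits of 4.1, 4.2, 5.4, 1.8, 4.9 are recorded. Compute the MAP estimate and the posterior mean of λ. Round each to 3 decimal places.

MAP = 0.292, posterior mean = 0.335

Σ times = 20.4. Posterior: Gamma(shape = 2.9+5 = 7.9, rate = 3.2+20.4 = 23.6).
Mode = (α−1)/β = 6.9/23.6 = 0.292.
Mean = α/β = 7.9/23.6 = 0.335.
Mean > mode: the posterior has a right tail.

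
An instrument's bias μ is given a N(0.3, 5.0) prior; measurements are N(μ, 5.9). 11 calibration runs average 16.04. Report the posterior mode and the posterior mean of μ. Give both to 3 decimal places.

MAP = 14.515; posterior mean = 14.515

Posterior for μ is Normal. Precision-weighted mean: (1/5.0·0.3 + 11/5.9·16.04) / (1/5.0 + 11/5.9) = 14.515.
A Normal posterior is symmetric, so mode = mean.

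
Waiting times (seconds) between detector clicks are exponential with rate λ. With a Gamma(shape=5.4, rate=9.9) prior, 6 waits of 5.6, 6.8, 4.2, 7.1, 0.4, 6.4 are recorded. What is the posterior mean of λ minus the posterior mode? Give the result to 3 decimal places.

Σ times = 30.5. Posterior: Gamma(shape = 5.4+6 = 11.4, rate = 9.9+30.5 = 40.4).
Mode = (α−1)/β = 10.4/40.4 = 0.257.
Mean = α/β = 11.4/40.4 = 0.282.
Difference = 0.282 − 0.257 = 0.025.

0.025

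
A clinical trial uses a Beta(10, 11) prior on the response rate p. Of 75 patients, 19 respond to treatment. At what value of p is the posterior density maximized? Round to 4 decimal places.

Posterior: Beta(10+19, 11+56) = Beta(29, 67).
Mode = (29−1)/(29+67−2) = 28/94 = 0.2979.
Mean = 29/(29+67) = 29/96 = 0.3021.
This is the posterior mode — the MAP estimate.

0.2979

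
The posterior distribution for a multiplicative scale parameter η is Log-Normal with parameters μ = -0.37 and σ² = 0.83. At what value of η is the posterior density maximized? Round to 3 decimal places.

Mode = exp(μ − σ²) = exp(-1.20) = 0.301.
Mean = exp(μ + σ²/2) = exp(0.045) = 1.046.
This is the posterior mode — the MAP estimate.

0.301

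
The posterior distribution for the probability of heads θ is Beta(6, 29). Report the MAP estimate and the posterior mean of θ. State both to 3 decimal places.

MAP = 0.152; posterior mean = 0.171

Mode = (6−1)/(6+29−2) = 5/33 = 0.152.
Mean = 6/(6+29) = 6/35 = 0.171.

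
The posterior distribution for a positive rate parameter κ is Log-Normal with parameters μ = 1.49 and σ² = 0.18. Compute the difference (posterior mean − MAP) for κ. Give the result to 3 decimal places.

Mode = exp(μ − σ²) = exp(1.31) = 3.706.
Mean = exp(μ + σ²/2) = exp(1.580) = 4.855.
Difference = 4.855 − 3.706 = 1.149.
Right-skewed posterior ⇒ mode < mean.

1.149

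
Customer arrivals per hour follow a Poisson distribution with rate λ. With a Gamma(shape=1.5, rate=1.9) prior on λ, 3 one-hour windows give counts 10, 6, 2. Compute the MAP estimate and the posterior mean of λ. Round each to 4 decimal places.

λ_MAP = 3.7755, E[λ|data] = 3.9796

Σ counts = 18. Posterior: Gamma(shape = 1.5+18 = 19.5, rate = 1.9+3 = 4.9).
Mode = (α−1)/β = 18.5/4.9 = 3.7755.
Mean = α/β = 19.5/4.9 = 3.9796.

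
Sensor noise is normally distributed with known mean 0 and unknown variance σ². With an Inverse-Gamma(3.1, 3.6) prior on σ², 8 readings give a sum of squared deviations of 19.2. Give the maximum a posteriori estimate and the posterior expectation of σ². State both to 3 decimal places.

Posterior: Inverse-Gamma(shape = 3.1+8/2 = 7.1, scale = 3.6+19.2/2 = 13.2).
Mode = β/(α+1) = 13.2/8.1 = 1.630.
Mean = β/(α−1) = 13.2/6.1 = 2.164.

MAP: 1.630. Posterior mean: 2.164.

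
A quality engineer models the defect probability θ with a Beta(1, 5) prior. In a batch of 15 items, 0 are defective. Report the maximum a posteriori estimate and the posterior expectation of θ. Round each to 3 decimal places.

maximum a posteriori estimate = 0.000, posterior expectation = 0.048

Posterior: Beta(1+0, 5+15) = Beta(1, 20).
Since α = 1 ≤ 1 and β > 1, the Beta density is monotone decreasing on [0,1]; the mode is at 0.
Mean = 1/(1+20) = 0.048.
The mean is pulled above the mode by the posterior's right skew.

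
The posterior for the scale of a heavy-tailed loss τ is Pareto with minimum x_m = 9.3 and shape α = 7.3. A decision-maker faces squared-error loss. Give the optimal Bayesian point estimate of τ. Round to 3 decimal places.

The Pareto density is strictly decreasing on [x_m, ∞), so the mode is x_m = 9.300.
Mean = α·x_m/(α−1) = 7.3·9.3/6.3 = 10.776.
Squared-error loss ⇒ the optimal estimator is the posterior mean.

10.776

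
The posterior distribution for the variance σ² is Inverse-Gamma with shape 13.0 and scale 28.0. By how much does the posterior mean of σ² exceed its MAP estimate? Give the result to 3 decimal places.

Mode = β/(α+1) = 28.0/14.0 = 2.000.
Mean = β/(α−1) = 28.0/12.0 = 2.333.
Difference = 2.333 − 2.000 = 0.333.
Right-skewed posterior ⇒ mode < mean.

0.333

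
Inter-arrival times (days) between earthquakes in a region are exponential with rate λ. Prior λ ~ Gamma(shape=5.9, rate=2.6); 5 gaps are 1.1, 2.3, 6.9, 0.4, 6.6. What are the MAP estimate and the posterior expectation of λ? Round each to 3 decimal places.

Σ times = 17.3. Posterior: Gamma(shape = 5.9+5 = 10.9, rate = 2.6+17.3 = 19.9).
Mode = (α−1)/β = 9.9/19.9 = 0.497.
Mean = α/β = 10.9/19.9 = 0.548.

MAP: 0.497. Posterior mean: 0.548.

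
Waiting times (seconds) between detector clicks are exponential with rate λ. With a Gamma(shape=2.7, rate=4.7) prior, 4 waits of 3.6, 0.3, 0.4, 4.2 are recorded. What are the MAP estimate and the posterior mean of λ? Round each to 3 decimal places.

MAP estimate = 0.432, posterior mean = 0.508

Σ times = 8.5. Posterior: Gamma(shape = 2.7+4 = 6.7, rate = 4.7+8.5 = 13.2).
Mode = (α−1)/β = 5.7/13.2 = 0.432.
Mean = α/β = 6.7/13.2 = 0.508.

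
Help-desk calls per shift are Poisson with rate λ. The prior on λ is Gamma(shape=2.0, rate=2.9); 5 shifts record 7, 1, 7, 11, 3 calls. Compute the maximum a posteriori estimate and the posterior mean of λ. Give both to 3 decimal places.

Σ counts = 29. Posterior: Gamma(shape = 2.0+29 = 31.0, rate = 2.9+5 = 7.9).
Mode = (α−1)/β = 30.0/7.9 = 3.797.
Mean = α/β = 31.0/7.9 = 3.924.

λ_MAP = 3.797, E[λ|data] = 3.924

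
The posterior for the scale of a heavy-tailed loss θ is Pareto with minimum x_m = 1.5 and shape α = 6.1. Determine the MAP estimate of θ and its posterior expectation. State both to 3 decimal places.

The Pareto density is strictly decreasing on [x_m, ∞), so the mode is x_m = 1.500.
Mean = α·x_m/(α−1) = 6.1·1.5/5.1 = 1.794.

θ_MAP = 1.500, E[θ|data] = 1.794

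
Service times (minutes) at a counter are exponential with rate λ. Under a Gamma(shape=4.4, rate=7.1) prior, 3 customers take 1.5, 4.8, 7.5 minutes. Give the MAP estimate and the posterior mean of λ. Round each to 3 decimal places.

Σ times = 13.8. Posterior: Gamma(shape = 4.4+3 = 7.4, rate = 7.1+13.8 = 20.9).
Mode = (α−1)/β = 6.4/20.9 = 0.306.
Mean = α/β = 7.4/20.9 = 0.354.
Right-skewed posterior ⇒ mode < mean.

MAP = 0.306, posterior mean = 0.354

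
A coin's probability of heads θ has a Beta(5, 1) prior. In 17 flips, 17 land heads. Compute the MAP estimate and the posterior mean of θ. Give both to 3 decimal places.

Posterior: Beta(5+17, 1+0) = Beta(22, 1).
Since β = 1 ≤ 1 and α > 1, the Beta density is monotone increasing on [0,1]; the mode is at 1.
Mean = 22/(22+1) = 0.957.

MAP = 1.000; posterior mean = 0.957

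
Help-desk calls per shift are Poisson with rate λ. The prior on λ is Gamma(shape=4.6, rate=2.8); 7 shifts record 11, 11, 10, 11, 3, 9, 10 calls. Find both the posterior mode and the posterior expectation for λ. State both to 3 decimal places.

λ_MAP = 7.000, E[λ|data] = 7.102

Σ counts = 65. Posterior: Gamma(shape = 4.6+65 = 69.6, rate = 2.8+7 = 9.8).
Mode = (α−1)/β = 68.6/9.8 = 7.000.
Mean = α/β = 69.6/9.8 = 7.102.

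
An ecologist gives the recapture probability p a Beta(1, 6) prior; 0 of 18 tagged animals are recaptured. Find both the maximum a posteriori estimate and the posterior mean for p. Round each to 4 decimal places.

maximum a posteriori estimate = 0.0000, posterior mean = 0.0400

Posterior: Beta(1+0, 6+18) = Beta(1, 24).
Since α = 1 ≤ 1 and β > 1, the Beta density is monotone decreasing on [0,1]; the mode is at 0.
Mean = 1/(1+24) = 0.0400.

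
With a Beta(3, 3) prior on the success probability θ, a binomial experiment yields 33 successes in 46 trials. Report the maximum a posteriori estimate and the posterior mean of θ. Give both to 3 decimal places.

MAP: 0.700. Posterior mean: 0.692.

Posterior: Beta(3+33, 3+13) = Beta(36, 16).
Mode = (36−1)/(36+16−2) = 35/50 = 0.700.
Mean = 36/(36+16) = 36/52 = 0.692.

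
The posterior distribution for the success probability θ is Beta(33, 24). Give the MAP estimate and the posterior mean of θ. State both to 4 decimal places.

MAP = 0.5818, posterior mean = 0.5789

Mode = (33−1)/(33+24−2) = 32/55 = 0.5818.
Mean = 33/(33+24) = 33/57 = 0.5789.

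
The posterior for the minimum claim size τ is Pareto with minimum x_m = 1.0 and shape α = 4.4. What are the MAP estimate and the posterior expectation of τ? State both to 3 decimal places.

MAP = 1.000; posterior mean = 1.294

The Pareto density is strictly decreasing on [x_m, ∞), so the mode is x_m = 1.000.
Mean = α·x_m/(α−1) = 4.4·1.0/3.4 = 1.294.
Mean > mode: the posterior has a right tail.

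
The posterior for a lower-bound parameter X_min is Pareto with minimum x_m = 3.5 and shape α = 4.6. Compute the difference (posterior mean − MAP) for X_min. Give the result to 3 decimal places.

The Pareto density is strictly decreasing on [x_m, ∞), so the mode is x_m = 3.500.
Mean = α·x_m/(α−1) = 4.6·3.5/3.6 = 4.472.
Difference = 4.472 − 3.500 = 0.972.
The mean is pulled above the mode by the posterior's right skew.

0.972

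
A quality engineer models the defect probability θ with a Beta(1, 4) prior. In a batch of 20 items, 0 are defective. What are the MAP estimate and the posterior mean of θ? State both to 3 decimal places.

Posterior: Beta(1+0, 4+20) = Beta(1, 24).
Since α = 1 ≤ 1 and β > 1, the Beta density is monotone decreasing on [0,1]; the mode is at 0.
Mean = 1/(1+24) = 0.040.
Mean > mode: the posterior has a right tail.

MAP = 0.000, posterior mean = 0.040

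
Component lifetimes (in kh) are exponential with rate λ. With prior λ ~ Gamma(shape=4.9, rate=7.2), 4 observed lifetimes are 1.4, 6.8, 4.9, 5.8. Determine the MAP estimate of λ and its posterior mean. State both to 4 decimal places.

Σ times = 18.9. Posterior: Gamma(shape = 4.9+4 = 8.9, rate = 7.2+18.9 = 26.1).
Mode = (α−1)/β = 7.9/26.1 = 0.3027.
Mean = α/β = 8.9/26.1 = 0.3410.
Right-skewed posterior ⇒ mode < mean.

λ_MAP = 0.3027, E[λ|data] = 0.3410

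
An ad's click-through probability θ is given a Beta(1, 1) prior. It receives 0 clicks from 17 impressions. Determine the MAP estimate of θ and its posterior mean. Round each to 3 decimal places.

θ_MAP = 0.000, E[θ|data] = 0.053

Posterior: Beta(1+0, 1+17) = Beta(1, 18).
Since α = 1 ≤ 1 and β > 1, the Beta density is monotone decreasing on [0,1]; the mode is at 0.
Mean = 1/(1+18) = 0.053.
The posterior is right-skewed, so the mean exceeds the mode.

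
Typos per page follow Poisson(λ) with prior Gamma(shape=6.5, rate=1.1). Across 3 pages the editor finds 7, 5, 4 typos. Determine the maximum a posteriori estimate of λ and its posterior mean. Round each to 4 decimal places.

Σ counts = 16. Posterior: Gamma(shape = 6.5+16 = 22.5, rate = 1.1+3 = 4.1).
Mode = (α−1)/β = 21.5/4.1 = 5.2439.
Mean = α/β = 22.5/4.1 = 5.4878.

MAP = 5.2439; posterior mean = 5.4878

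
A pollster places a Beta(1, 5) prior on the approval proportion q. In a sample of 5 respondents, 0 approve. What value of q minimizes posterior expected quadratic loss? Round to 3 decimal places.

0.091

Posterior: Beta(1+0, 5+5) = Beta(1, 10).
Since α = 1 ≤ 1 and β > 1, the Beta density is monotone decreasing on [0,1]; the mode is at 0.
Mean = 1/(1+10) = 0.091.
Quadratic loss ⇒ the optimal estimator is the posterior mean.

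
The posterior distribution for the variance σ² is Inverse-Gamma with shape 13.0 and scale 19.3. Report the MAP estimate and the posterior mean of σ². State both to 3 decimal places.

MAP = 1.379; posterior mean = 1.608

Mode = β/(α+1) = 19.3/14.0 = 1.379.
Mean = β/(α−1) = 19.3/12.0 = 1.608.
Right-skewed posterior ⇒ mode < mean.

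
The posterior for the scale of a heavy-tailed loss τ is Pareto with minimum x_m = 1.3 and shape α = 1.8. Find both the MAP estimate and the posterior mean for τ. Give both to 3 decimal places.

The Pareto density is strictly decreasing on [x_m, ∞), so the mode is x_m = 1.300.
Mean = α·x_m/(α−1) = 1.8·1.3/0.8 = 2.925.
The mean is pulled above the mode by the posterior's right skew.

MAP estimate = 1.300, posterior mean = 2.925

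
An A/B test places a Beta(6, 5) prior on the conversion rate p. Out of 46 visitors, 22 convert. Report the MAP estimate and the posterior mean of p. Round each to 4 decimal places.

p_MAP = 0.4909, E[p|data] = 0.4912

Posterior: Beta(6+22, 5+24) = Beta(28, 29).
Mode = (28−1)/(28+29−2) = 27/55 = 0.4909.
Mean = 28/(28+29) = 28/57 = 0.4912.
The mean is pulled above the mode by the posterior's right skew.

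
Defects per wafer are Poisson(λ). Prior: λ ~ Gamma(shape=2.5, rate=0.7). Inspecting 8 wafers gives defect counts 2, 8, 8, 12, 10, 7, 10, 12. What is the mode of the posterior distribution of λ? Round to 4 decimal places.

Σ counts = 69. Posterior: Gamma(shape = 2.5+69 = 71.5, rate = 0.7+8 = 8.7).
Mode = (α−1)/β = 70.5/8.7 = 8.1034.
Mean = α/β = 71.5/8.7 = 8.2184.
This is the posterior mode — the MAP estimate.

8.1034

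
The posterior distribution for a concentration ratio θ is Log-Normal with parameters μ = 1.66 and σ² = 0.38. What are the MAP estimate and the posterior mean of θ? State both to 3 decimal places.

Mode = exp(μ − σ²) = exp(1.28) = 3.597.
Mean = exp(μ + σ²/2) = exp(1.850) = 6.360.
Mean > mode: the posterior has a right tail.

θ_MAP = 3.597, E[θ|data] = 6.360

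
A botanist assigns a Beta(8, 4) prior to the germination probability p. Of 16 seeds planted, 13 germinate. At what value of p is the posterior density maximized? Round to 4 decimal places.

0.7692

Posterior: Beta(8+13, 4+3) = Beta(21, 7).
Mode = (21−1)/(21+7−2) = 20/26 = 0.7692.
Mean = 21/(21+7) = 21/28 = 0.7500.
This is the posterior mode — the MAP estimate.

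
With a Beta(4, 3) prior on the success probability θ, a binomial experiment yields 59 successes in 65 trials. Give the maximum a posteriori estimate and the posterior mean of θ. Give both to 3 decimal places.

θ_MAP = 0.886, E[θ|data] = 0.875

Posterior: Beta(4+59, 3+6) = Beta(63, 9).
Mode = (63−1)/(63+9−2) = 62/70 = 0.886.
Mean = 63/(63+9) = 63/72 = 0.875.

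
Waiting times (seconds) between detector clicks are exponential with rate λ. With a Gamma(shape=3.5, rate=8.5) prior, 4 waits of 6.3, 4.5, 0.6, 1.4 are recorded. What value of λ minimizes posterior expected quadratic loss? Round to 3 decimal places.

0.352

Σ times = 12.8. Posterior: Gamma(shape = 3.5+4 = 7.5, rate = 8.5+12.8 = 21.3).
Mode = (α−1)/β = 6.5/21.3 = 0.305.
Mean = α/β = 7.5/21.3 = 0.352.
Quadratic loss ⇒ the optimal estimator is the posterior mean.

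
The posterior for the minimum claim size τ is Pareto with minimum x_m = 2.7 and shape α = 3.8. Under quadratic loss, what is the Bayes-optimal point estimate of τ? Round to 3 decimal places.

3.664

The Pareto density is strictly decreasing on [x_m, ∞), so the mode is x_m = 2.700.
Mean = α·x_m/(α−1) = 3.8·2.7/2.8 = 3.664.
Quadratic loss ⇒ the optimal estimator is the posterior mean.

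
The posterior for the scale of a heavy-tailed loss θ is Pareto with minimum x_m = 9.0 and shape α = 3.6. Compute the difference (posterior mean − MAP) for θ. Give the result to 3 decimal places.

3.462

The Pareto density is strictly decreasing on [x_m, ∞), so the mode is x_m = 9.000.
Mean = α·x_m/(α−1) = 3.6·9.0/2.6 = 12.462.
Difference = 12.462 − 9.000 = 3.462.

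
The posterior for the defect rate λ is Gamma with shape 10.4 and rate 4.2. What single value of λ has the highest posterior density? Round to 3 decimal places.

Mode = (α−1)/β = 9.4/4.2 = 2.238.
Mean = α/β = 10.4/4.2 = 2.476.
This is the posterior mode — the MAP estimate.

2.238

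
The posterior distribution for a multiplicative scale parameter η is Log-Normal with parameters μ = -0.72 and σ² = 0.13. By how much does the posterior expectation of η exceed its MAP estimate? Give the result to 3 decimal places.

Mode = exp(μ − σ²) = exp(-0.85) = 0.427.
Mean = exp(μ + σ²/2) = exp(-0.655) = 0.519.
Difference = 0.519 − 0.427 = 0.092.
Mean > mode: the posterior has a right tail.

0.092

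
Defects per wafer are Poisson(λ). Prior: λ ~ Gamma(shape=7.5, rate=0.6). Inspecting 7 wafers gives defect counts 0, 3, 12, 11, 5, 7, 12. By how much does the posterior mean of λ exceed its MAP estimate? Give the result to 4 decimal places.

Σ counts = 50. Posterior: Gamma(shape = 7.5+50 = 57.5, rate = 0.6+7 = 7.6).
Mode = (α−1)/β = 56.5/7.6 = 7.4342.
Mean = α/β = 57.5/7.6 = 7.5658.
Difference = 7.5658 − 7.4342 = 0.1316.

0.1316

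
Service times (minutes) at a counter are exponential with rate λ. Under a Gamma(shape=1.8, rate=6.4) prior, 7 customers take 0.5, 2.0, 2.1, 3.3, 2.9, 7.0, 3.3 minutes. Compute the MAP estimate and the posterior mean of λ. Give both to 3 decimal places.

Σ times = 21.1. Posterior: Gamma(shape = 1.8+7 = 8.8, rate = 6.4+21.1 = 27.5).
Mode = (α−1)/β = 7.8/27.5 = 0.284.
Mean = α/β = 8.8/27.5 = 0.320.

MAP = 0.284; posterior mean = 0.320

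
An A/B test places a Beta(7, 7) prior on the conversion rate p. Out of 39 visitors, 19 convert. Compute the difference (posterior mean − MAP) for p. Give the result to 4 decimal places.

Posterior: Beta(7+19, 7+20) = Beta(26, 27).
Mode = (26−1)/(26+27−2) = 25/51 = 0.4902.
Mean = 26/(26+27) = 26/53 = 0.4906.
Difference = 0.4906 − 0.4902 = 0.0004.

0.0004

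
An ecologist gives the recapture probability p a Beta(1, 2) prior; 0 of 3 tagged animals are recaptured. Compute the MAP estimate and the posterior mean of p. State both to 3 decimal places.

Posterior: Beta(1+0, 2+3) = Beta(1, 5).
Since α = 1 ≤ 1 and β > 1, the Beta density is monotone decreasing on [0,1]; the mode is at 0.
Mean = 1/(1+5) = 0.167.
Right-skewed posterior ⇒ mode < mean.

MAP: 0.000. Posterior mean: 0.167.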